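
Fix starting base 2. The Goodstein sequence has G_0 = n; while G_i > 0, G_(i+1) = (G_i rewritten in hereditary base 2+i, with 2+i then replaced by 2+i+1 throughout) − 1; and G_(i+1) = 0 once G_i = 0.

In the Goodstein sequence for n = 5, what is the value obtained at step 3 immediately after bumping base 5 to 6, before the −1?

5 —HB2→ 2^2 + 1 —bump→ 3^3 + 1 = 28 —(−1)→ 27
27 —HB3→ 3^3 —bump→ 4^4 = 256 —(−1)→ 255
255 —HB4→ 3·4^3 + 3·4^2 + 3·4 + 3 —bump→ 3·5^3 + 3·5^2 + 3·5 + 3 = 468 —(−1)→ 467
467 —HB5→ 3·5^3 + 3·5^2 + 3·5 + 2 —bump→ 3·6^3 + 3·6^2 + 3·6 + 2 = 776 —(−1)→ 775

776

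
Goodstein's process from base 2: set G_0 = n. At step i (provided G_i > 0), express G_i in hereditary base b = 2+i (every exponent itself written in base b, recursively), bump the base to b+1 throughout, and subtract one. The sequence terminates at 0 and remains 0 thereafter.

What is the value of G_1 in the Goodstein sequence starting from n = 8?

80

G_0 = 8. HB_2(8) = 2^(2 + 1). Bump = 81. G_1 = 80.
G_1 = 80. HB_3(80) = 2·3^3 + 2·3^2 + 2·3 + 2. Bump = 554. G_2 = 553.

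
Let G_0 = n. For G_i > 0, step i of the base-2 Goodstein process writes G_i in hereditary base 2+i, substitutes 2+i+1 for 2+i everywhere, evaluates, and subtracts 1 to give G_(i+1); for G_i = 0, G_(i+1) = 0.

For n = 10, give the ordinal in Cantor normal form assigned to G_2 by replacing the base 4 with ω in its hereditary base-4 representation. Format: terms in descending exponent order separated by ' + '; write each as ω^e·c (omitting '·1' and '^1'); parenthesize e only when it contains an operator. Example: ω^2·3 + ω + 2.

G_0=10  [base 2] 2^(2 + 1) + 2  →[2↦3]→  3^(3 + 1) + 3 = 84  −1 ⇒ G_1=83
G_1=83  [base 3] 3^(3 + 1) + 2  →[3↦4]→  4^(4 + 1) + 2 = 1026  −1 ⇒ G_2=1025
G_2=1025  [base 4] 4^(4 + 1) + 1  →[4↦5]→  5^(5 + 1) + 1 = 15626  −1 ⇒ G_3=15625

ω^(ω + 1) + 1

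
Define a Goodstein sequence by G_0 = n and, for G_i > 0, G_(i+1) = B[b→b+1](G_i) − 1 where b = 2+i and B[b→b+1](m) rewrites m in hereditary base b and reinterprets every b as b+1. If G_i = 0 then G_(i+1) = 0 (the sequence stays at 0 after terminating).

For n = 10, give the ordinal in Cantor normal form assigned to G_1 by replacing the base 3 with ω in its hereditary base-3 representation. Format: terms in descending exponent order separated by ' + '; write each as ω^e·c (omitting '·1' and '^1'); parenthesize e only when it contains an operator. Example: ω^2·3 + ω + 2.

base 2: 10 = 2^(2 + 1) + 2; at 3: 3^(3 + 1) + 3 = 84; next = 83
base 3: 83 = 3^(3 + 1) + 2; at 4: 4^(4 + 1) + 2 = 1026; next = 1025

ω^(ω + 1) + 2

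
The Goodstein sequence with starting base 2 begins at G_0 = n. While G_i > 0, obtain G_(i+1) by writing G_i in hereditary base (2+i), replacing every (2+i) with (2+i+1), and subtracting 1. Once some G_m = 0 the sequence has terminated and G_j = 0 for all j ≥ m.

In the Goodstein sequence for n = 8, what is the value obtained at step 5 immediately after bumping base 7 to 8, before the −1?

33554572

step 0: 8 = 2^(2 + 1); sub 3 for 2: 3^(3 + 1); = 81; G_1 = 81−1 = 80
step 1: 80 = 2·3^3 + 2·3^2 + 2·3 + 2; sub 4 for 3: 2·4^4 + 2·4^2 + 2·4 + 2; = 554; G_2 = 554−1 = 553
step 2: 553 = 2·4^4 + 2·4^2 + 2·4 + 1; sub 5 for 4: 2·5^5 + 2·5^2 + 2·5 + 1; = 6311; G_3 = 6311−1 = 6310
step 3: 6310 = 2·5^5 + 2·5^2 + 2·5; sub 6 for 5: 2·6^6 + 2·6^2 + 2·6; = 93396; G_4 = 93396−1 = 93395
step 4: 93395 = 2·6^6 + 2·6^2 + 6 + 5; sub 7 for 6: 2·7^7 + 2·7^2 + 7 + 5; = 1647196; G_5 = 1647196−1 = 1647195
step 5: 1647195 = 2·7^7 + 2·7^2 + 7 + 4; sub 8 for 7: 2·8^8 + 2·8^2 + 8 + 4; = 33554572; G_6 = 33554572−1 = 33554571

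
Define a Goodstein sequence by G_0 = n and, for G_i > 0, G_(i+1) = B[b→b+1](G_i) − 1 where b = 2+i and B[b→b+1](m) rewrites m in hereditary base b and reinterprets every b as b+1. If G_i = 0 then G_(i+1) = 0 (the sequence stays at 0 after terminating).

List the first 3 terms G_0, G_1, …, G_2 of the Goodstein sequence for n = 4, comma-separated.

4, 26, 41

[0] 4 ≡ 2^2 (base 2). Lift 3: 27. −1: 26.
[1] 26 ≡ 2·3^2 + 2·3 + 2 (base 3). Lift 4: 42. −1: 41.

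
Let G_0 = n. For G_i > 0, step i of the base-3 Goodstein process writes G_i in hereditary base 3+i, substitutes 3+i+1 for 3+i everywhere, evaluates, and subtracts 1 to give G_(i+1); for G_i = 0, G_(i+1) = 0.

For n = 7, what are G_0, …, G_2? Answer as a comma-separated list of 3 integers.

G_0 = 7. HB_3(7) = 2·3 + 1. Bump = 9. G_1 = 8.
G_1 = 8. HB_4(8) = 2·4. Bump = 10. G_2 = 9.

7, 8, 9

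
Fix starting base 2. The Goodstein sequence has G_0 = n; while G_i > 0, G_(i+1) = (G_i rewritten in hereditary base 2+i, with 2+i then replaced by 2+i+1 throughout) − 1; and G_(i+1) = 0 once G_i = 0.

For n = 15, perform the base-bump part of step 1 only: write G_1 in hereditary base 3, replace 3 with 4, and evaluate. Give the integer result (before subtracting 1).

G_0=15  [base 2] 2^(2 + 1) + 2^2 + 2 + 1  →[2↦3]→  3^(3 + 1) + 3^3 + 3 + 1 = 112  −1 ⇒ G_1=111
G_1=111  [base 3] 3^(3 + 1) + 3^3 + 3  →[3↦4]→  4^(4 + 1) + 4^4 + 4 = 1284  −1 ⇒ G_2=1283

1284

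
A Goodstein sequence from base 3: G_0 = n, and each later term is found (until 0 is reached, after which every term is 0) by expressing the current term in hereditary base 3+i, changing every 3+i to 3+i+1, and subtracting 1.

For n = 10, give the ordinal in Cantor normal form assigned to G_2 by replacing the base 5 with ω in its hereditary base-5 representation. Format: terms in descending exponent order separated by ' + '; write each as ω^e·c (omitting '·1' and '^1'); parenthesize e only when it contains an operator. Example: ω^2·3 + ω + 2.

ω·4 + 4

G_0=10  [base 3] 3^2 + 1  →[3↦4]→  4^2 + 1 = 17  −1 ⇒ G_1=16
G_1=16  [base 4] 4^2  →[4↦5]→  5^2 = 25  −1 ⇒ G_2=24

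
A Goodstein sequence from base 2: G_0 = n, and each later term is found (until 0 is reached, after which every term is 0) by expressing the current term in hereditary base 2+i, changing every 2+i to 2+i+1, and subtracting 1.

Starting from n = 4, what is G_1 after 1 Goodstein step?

G_0 = 4. HB_2(4) = 2^2. Bump = 27. G_1 = 26.
G_1 = 26. HB_3(26) = 2·3^2 + 2·3 + 2. Bump = 42. G_2 = 41.

26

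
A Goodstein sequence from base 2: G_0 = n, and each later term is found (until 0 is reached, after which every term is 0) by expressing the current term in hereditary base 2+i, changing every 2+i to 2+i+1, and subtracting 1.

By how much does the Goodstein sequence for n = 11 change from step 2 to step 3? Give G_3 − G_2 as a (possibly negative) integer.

14600

i=0: 11 = 2^(2 + 1) + 2 + 1 (b=2); 2→3: 3^(3 + 1) + 3 + 1 = 85; 85−1 = 84
i=1: 84 = 3^(3 + 1) + 3 (b=3); 3→4: 4^(4 + 1) + 4 = 1028; 1028−1 = 1027
i=2: 1027 = 4^(4 + 1) + 3 (b=4); 4→5: 5^(5 + 1) + 3 = 15628; 15628−1 = 15627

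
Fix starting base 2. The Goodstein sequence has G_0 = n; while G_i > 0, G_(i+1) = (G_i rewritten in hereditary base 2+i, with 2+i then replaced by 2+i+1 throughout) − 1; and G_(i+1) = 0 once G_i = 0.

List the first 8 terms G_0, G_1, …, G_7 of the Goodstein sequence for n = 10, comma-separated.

step 0: 10 = 2^(2 + 1) + 2; sub 3 for 2: 3^(3 + 1) + 3; = 84; G_1 = 84−1 = 83
step 1: 83 = 3^(3 + 1) + 2; sub 4 for 3: 4^(4 + 1) + 2; = 1026; G_2 = 1026−1 = 1025
step 2: 1025 = 4^(4 + 1) + 1; sub 5 for 4: 5^(5 + 1) + 1; = 15626; G_3 = 15626−1 = 15625
step 3: 15625 = 5^(5 + 1); sub 6 for 5: 6^(6 + 1); = 279936; G_4 = 279936−1 = 279935
step 4: 279935 = 5·6^6 + 5·6^5 + 5·6^4 + 5·6^3 + 5·6^2 + 5·6 + 5; sub 7 for 6: 5·7^7 + 5·7^5 + 5·7^4 + 5·7^3 + 5·7^2 + 5·7 + 5; = 4215755; G_5 = 4215755−1 = 4215754
step 5: 4215754 = 5·7^7 + 5·7^5 + 5·7^4 + 5·7^3 + 5·7^2 + 5·7 + 4; sub 8 for 7: 5·8^8 + 5·8^5 + 5·8^4 + 5·8^3 + 5·8^2 + 5·8 + 4; = 84073324; G_6 = 84073324−1 = 84073323
step 6: 84073323 = 5·8^8 + 5·8^5 + 5·8^4 + 5·8^3 + 5·8^2 + 5·8 + 3; sub 9 for 8: 5·9^9 + 5·9^5 + 5·9^4 + 5·9^3 + 5·9^2 + 5·9 + 3; = 1937434593; G_7 = 1937434593−1 = 1937434592

10, 83, 1025, 15625, 279935, 4215754, 84073323, 1937434592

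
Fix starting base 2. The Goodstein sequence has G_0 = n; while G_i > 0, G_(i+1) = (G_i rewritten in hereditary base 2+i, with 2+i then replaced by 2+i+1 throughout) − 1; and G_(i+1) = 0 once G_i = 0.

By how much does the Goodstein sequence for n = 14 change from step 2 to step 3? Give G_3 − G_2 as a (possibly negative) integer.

17469

(0) 14|_2 = 2^(2 + 1) + 2^2 + 2 ↦ 3^(3 + 1) + 3^3 + 3|_3 = 111 ⇒ 110
(1) 110|_3 = 3^(3 + 1) + 3^3 + 2 ↦ 4^(4 + 1) + 4^4 + 2|_4 = 1282 ⇒ 1281
(2) 1281|_4 = 4^(4 + 1) + 4^4 + 1 ↦ 5^(5 + 1) + 5^5 + 1|_5 = 18751 ⇒ 18750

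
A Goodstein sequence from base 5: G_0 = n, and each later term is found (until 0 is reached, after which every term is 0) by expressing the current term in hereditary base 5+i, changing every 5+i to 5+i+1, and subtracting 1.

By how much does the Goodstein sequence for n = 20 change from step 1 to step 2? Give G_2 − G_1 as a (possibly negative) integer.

2

G_0=20  [base 5] 4·5  →[5↦6]→  4·6 = 24  −1 ⇒ G_1=23
G_1=23  [base 6] 3·6 + 5  →[6↦7]→  3·7 + 5 = 26  −1 ⇒ G_2=25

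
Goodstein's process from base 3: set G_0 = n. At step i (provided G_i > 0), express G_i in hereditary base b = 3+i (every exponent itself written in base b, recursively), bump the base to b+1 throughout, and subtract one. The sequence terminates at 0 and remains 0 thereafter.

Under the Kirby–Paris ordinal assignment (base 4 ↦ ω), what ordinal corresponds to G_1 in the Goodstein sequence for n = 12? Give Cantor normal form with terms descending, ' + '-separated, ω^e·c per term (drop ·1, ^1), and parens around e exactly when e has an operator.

(0) 12|_3 = 3^2 + 3 ↦ 4^2 + 4|_4 = 20 ⇒ 19
(1) 19|_4 = 4^2 + 3 ↦ 5^2 + 3|_5 = 28 ⇒ 27

ω^2 + 3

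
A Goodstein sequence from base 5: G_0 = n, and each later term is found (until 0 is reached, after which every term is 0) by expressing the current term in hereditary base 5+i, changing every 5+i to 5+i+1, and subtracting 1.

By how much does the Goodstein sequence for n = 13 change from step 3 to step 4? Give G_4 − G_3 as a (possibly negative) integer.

1

G_0 = 13. HB_5(13) = 2·5 + 3. Bump = 15. G_1 = 14.
G_1 = 14. HB_6(14) = 2·6 + 2. Bump = 16. G_2 = 15.
G_2 = 15. HB_7(15) = 2·7 + 1. Bump = 17. G_3 = 16.
G_3 = 16. HB_8(16) = 2·8. Bump = 18. G_4 = 17.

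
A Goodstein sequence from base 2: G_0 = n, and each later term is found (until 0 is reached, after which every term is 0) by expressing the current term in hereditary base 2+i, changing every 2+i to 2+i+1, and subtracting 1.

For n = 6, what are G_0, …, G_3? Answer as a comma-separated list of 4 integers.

i=0: 6 = 2^2 + 2 (b=2); 2→3: 3^3 + 3 = 30; 30−1 = 29
i=1: 29 = 3^3 + 2 (b=3); 3→4: 4^4 + 2 = 258; 258−1 = 257
i=2: 257 = 4^4 + 1 (b=4); 4→5: 5^5 + 1 = 3126; 3126−1 = 3125

6, 29, 257, 3125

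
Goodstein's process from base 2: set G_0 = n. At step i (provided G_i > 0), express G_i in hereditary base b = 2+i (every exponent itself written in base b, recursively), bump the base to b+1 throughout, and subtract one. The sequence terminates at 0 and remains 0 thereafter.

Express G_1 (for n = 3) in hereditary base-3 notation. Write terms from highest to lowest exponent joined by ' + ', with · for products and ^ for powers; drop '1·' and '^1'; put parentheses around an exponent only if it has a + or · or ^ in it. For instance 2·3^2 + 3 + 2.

G_0 = 3. HB_2(3) = 2 + 1. Bump = 4. G_1 = 3.
G_1 = 3. HB_3(3) = 3. Bump = 4. G_2 = 3.

3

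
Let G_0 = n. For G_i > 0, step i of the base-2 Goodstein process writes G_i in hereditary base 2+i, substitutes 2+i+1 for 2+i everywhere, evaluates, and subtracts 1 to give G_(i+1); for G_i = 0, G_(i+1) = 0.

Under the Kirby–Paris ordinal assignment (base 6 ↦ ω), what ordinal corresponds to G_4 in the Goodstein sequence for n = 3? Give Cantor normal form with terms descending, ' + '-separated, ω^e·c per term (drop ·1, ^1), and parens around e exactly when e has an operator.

[0] 3 ≡ 2 + 1 (base 2). Lift 3: 4. −1: 3.
[1] 3 ≡ 3 (base 3). Lift 4: 4. −1: 3.
[2] 3 ≡ 3 (base 4). Lift 5: 3. −1: 2.
[3] 2 ≡ 2 (base 5). Lift 6: 2. −1: 1.
[4] 1 ≡ 1 (base 6). Lift 7: 1. −1: 0.

1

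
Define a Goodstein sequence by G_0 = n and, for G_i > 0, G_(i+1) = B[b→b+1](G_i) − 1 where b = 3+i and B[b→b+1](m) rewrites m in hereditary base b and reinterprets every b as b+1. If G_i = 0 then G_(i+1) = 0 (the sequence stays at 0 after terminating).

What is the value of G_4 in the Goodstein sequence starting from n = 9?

step 0: 9 = 3^2; sub 4 for 3: 4^2; = 16; G_1 = 16−1 = 15
step 1: 15 = 3·4 + 3; sub 5 for 4: 3·5 + 3; = 18; G_2 = 18−1 = 17
step 2: 17 = 3·5 + 2; sub 6 for 5: 3·6 + 2; = 20; G_3 = 20−1 = 19
step 3: 19 = 3·6 + 1; sub 7 for 6: 3·7 + 1; = 22; G_4 = 22−1 = 21

21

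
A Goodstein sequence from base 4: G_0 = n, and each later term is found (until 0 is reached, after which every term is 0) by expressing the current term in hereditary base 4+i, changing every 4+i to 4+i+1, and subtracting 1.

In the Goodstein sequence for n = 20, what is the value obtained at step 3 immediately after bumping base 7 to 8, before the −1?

step 0: 20 = 4^2 + 4; sub 5 for 4: 5^2 + 5; = 30; G_1 = 30−1 = 29
step 1: 29 = 5^2 + 4; sub 6 for 5: 6^2 + 4; = 40; G_2 = 40−1 = 39
step 2: 39 = 6^2 + 3; sub 7 for 6: 7^2 + 3; = 52; G_3 = 52−1 = 51
step 3: 51 = 7^2 + 2; sub 8 for 7: 8^2 + 2; = 66; G_4 = 66−1 = 65

66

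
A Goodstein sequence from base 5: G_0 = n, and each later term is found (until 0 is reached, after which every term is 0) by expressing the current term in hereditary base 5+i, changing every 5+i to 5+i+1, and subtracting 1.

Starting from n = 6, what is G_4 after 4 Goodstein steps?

4

i=0: 6 = 5 + 1 (b=5); 5→6: 6 + 1 = 7; 7−1 = 6
i=1: 6 = 6 (b=6); 6→7: 7 = 7; 7−1 = 6
i=2: 6 = 6 (b=7); 7→8: 6 = 6; 6−1 = 5
i=3: 5 = 5 (b=8); 8→9: 5 = 5; 5−1 = 4
i=4: 4 = 4 (b=9); 9→10: 4 = 4; 4−1 = 3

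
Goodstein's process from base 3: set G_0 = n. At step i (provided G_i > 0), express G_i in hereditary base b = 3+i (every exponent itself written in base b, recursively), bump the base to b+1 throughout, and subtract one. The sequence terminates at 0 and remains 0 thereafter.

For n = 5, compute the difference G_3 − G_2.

G_0=5  [base 3] 3 + 2  →[3↦4]→  4 + 2 = 6  −1 ⇒ G_1=5
G_1=5  [base 4] 4 + 1  →[4↦5]→  5 + 1 = 6  −1 ⇒ G_2=5
G_2=5  [base 5] 5  →[5↦6]→  6 = 6  −1 ⇒ G_3=5

0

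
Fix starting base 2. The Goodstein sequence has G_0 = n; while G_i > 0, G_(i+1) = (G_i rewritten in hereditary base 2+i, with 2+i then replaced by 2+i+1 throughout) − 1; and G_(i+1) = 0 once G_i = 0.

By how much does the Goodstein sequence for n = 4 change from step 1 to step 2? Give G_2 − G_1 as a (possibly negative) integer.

base 2: 4 = 2^2; at 3: 3^3 = 27; next = 26
base 3: 26 = 2·3^2 + 2·3 + 2; at 4: 2·4^2 + 2·4 + 2 = 42; next = 41

15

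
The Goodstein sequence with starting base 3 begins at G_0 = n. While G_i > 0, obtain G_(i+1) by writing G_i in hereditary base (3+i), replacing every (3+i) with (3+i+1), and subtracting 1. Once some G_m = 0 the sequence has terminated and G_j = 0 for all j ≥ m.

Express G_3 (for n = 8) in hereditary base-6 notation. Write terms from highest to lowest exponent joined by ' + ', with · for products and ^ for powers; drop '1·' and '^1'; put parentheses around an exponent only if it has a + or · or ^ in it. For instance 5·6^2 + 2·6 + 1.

6 + 5

G_0 = 8. HB_3(8) = 2·3 + 2. Bump = 10. G_1 = 9.
G_1 = 9. HB_4(9) = 2·4 + 1. Bump = 11. G_2 = 10.
G_2 = 10. HB_5(10) = 2·5. Bump = 12. G_3 = 11.
G_3 = 11. HB_6(11) = 6 + 5. Bump = 12. G_4 = 11.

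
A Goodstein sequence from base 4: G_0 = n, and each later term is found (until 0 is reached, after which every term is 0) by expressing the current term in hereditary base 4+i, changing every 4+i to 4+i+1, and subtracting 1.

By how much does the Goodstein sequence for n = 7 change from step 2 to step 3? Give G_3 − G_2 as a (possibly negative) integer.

step 0: 7 = 4 + 3; sub 5 for 4: 5 + 3; = 8; G_1 = 8−1 = 7
step 1: 7 = 5 + 2; sub 6 for 5: 6 + 2; = 8; G_2 = 8−1 = 7
step 2: 7 = 6 + 1; sub 7 for 6: 7 + 1; = 8; G_3 = 8−1 = 7

0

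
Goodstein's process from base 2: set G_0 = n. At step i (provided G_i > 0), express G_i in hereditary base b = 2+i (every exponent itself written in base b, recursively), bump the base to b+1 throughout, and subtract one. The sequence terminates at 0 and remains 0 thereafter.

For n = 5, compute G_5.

1197

i=0: 5 = 2^2 + 1 (b=2); 2→3: 3^3 + 1 = 28; 28−1 = 27
i=1: 27 = 3^3 (b=3); 3→4: 4^4 = 256; 256−1 = 255
i=2: 255 = 3·4^3 + 3·4^2 + 3·4 + 3 (b=4); 4→5: 3·5^3 + 3·5^2 + 3·5 + 3 = 468; 468−1 = 467
i=3: 467 = 3·5^3 + 3·5^2 + 3·5 + 2 (b=5); 5→6: 3·6^3 + 3·6^2 + 3·6 + 2 = 776; 776−1 = 775
i=4: 775 = 3·6^3 + 3·6^2 + 3·6 + 1 (b=6); 6→7: 3·7^3 + 3·7^2 + 3·7 + 1 = 1198; 1198−1 = 1197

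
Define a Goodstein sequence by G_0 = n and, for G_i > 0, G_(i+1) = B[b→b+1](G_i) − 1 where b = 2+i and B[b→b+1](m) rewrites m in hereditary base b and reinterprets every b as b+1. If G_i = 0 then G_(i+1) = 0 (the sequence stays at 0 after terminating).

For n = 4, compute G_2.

41

i=0: 4 = 2^2 (b=2); 2→3: 3^3 = 27; 27−1 = 26
i=1: 26 = 2·3^2 + 2·3 + 2 (b=3); 3→4: 2·4^2 + 2·4 + 2 = 42; 42−1 = 41
i=2: 41 = 2·4^2 + 2·4 + 1 (b=4); 4→5: 2·5^2 + 2·5 + 1 = 61; 61−1 = 60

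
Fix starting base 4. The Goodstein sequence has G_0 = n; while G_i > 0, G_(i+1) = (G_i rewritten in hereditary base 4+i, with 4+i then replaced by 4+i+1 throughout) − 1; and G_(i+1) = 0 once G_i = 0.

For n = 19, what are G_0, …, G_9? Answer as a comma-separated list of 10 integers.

G_0=19  [base 4] 4^2 + 3  →[4↦5]→  5^2 + 3 = 28  −1 ⇒ G_1=27
G_1=27  [base 5] 5^2 + 2  →[5↦6]→  6^2 + 2 = 38  −1 ⇒ G_2=37
G_2=37  [base 6] 6^2 + 1  →[6↦7]→  7^2 + 1 = 50  −1 ⇒ G_3=49
G_3=49  [base 7] 7^2  →[7↦8]→  8^2 = 64  −1 ⇒ G_4=63
G_4=63  [base 8] 7·8 + 7  →[8↦9]→  7·9 + 7 = 70  −1 ⇒ G_5=69
G_5=69  [base 9] 7·9 + 6  →[9↦10]→  7·10 + 6 = 76  −1 ⇒ G_6=75
G_6=75  [base 10] 7·10 + 5  →[10↦11]→  7·11 + 5 = 82  −1 ⇒ G_7=81
G_7=81  [base 11] 7·11 + 4  →[11↦12]→  7·12 + 4 = 88  −1 ⇒ G_8=87
G_8=87  [base 12] 7·12 + 3  →[12↦13]→  7·13 + 3 = 94  −1 ⇒ G_9=93

19, 27, 37, 49, 63, 69, 75, 81, 87, 93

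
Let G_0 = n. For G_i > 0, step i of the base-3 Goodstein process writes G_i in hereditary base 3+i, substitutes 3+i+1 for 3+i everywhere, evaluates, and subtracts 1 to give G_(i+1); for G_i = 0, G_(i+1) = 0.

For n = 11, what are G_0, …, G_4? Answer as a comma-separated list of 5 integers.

11, 17, 25, 35, 39

i=0: 11 = 3^2 + 2 (b=3); 3→4: 4^2 + 2 = 18; 18−1 = 17
i=1: 17 = 4^2 + 1 (b=4); 4→5: 5^2 + 1 = 26; 26−1 = 25
i=2: 25 = 5^2 (b=5); 5→6: 6^2 = 36; 36−1 = 35
i=3: 35 = 5·6 + 5 (b=6); 6→7: 5·7 + 5 = 40; 40−1 = 39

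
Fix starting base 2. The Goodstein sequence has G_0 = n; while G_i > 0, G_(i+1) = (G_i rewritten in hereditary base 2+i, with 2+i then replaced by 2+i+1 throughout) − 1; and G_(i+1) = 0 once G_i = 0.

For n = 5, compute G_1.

27

i=0: 5 = 2^2 + 1 (b=2); 2→3: 3^3 + 1 = 28; 28−1 = 27
i=1: 27 = 3^3 (b=3); 3→4: 4^4 = 256; 256−1 = 255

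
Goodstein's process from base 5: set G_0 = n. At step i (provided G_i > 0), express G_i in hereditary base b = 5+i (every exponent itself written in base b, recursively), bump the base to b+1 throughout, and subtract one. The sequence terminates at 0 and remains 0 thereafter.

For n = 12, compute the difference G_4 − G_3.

0

step 0: 12 = 2·5 + 2; sub 6 for 5: 2·6 + 2; = 14; G_1 = 14−1 = 13
step 1: 13 = 2·6 + 1; sub 7 for 6: 2·7 + 1; = 15; G_2 = 15−1 = 14
step 2: 14 = 2·7; sub 8 for 7: 2·8; = 16; G_3 = 16−1 = 15
step 3: 15 = 8 + 7; sub 9 for 8: 9 + 7; = 16; G_4 = 16−1 = 15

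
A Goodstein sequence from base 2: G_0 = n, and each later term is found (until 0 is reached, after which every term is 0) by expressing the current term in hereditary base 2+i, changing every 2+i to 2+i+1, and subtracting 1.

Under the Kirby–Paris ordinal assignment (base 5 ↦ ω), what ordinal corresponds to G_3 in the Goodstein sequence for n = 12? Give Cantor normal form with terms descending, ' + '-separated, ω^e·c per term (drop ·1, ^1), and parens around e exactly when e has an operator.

(0) 12|_2 = 2^(2 + 1) + 2^2 ↦ 3^(3 + 1) + 3^3|_3 = 108 ⇒ 107
(1) 107|_3 = 3^(3 + 1) + 2·3^2 + 2·3 + 2 ↦ 4^(4 + 1) + 2·4^2 + 2·4 + 2|_4 = 1066 ⇒ 1065
(2) 1065|_4 = 4^(4 + 1) + 2·4^2 + 2·4 + 1 ↦ 5^(5 + 1) + 2·5^2 + 2·5 + 1|_5 = 15686 ⇒ 15685
(3) 15685|_5 = 5^(5 + 1) + 2·5^2 + 2·5 ↦ 6^(6 + 1) + 2·6^2 + 2·6|_6 = 280020 ⇒ 280019

ω^(ω + 1) + ω^2·2 + ω·2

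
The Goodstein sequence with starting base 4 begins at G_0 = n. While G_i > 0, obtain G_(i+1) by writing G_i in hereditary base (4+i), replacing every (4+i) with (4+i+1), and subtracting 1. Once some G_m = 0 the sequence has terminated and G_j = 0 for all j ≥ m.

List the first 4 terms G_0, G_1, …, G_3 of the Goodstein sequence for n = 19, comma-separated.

[0] 19 ≡ 4^2 + 3 (base 4). Lift 5: 28. −1: 27.
[1] 27 ≡ 5^2 + 2 (base 5). Lift 6: 38. −1: 37.
[2] 37 ≡ 6^2 + 1 (base 6). Lift 7: 50. −1: 49.

19, 27, 37, 49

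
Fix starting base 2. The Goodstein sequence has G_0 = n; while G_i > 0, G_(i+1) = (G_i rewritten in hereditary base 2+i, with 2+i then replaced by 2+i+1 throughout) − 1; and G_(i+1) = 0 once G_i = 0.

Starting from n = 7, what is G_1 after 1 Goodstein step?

30

step 0: 7 = 2^2 + 2 + 1; sub 3 for 2: 3^3 + 3 + 1; = 31; G_1 = 31−1 = 30
step 1: 30 = 3^3 + 3; sub 4 for 3: 4^4 + 4; = 260; G_2 = 260−1 = 259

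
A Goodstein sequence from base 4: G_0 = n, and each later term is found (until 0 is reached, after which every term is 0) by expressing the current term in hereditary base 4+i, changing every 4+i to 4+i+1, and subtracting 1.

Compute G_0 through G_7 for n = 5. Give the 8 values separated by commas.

5, 5, 5, 4, 3, 2, 1, 0

(0) 5|_4 = 4 + 1 ↦ 5 + 1|_5 = 6 ⇒ 5
(1) 5|_5 = 5 ↦ 6|_6 = 6 ⇒ 5
(2) 5|_6 = 5 ↦ 5|_7 = 5 ⇒ 4
(3) 4|_7 = 4 ↦ 4|_8 = 4 ⇒ 3
(4) 3|_8 = 3 ↦ 3|_9 = 3 ⇒ 2
(5) 2|_9 = 2 ↦ 2|_10 = 2 ⇒ 1
(6) 1|_10 = 1 ↦ 1|_11 = 1 ⇒ 0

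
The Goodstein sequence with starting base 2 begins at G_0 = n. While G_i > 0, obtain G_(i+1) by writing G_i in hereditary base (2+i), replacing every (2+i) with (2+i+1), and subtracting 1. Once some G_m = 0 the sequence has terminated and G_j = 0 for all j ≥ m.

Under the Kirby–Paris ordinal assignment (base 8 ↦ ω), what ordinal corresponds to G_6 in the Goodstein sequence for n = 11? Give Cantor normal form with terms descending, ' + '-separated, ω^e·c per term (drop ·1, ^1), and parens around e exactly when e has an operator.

ω^ω·7 + ω^7·7 + ω^6·7 + ω^5·7 + ω^4·7 + ω^3·7 + ω^2·7 + ω·7 + 7

(0) 11|_2 = 2^(2 + 1) + 2 + 1 ↦ 3^(3 + 1) + 3 + 1|_3 = 85 ⇒ 84
(1) 84|_3 = 3^(3 + 1) + 3 ↦ 4^(4 + 1) + 4|_4 = 1028 ⇒ 1027
(2) 1027|_4 = 4^(4 + 1) + 3 ↦ 5^(5 + 1) + 3|_5 = 15628 ⇒ 15627
(3) 15627|_5 = 5^(5 + 1) + 2 ↦ 6^(6 + 1) + 2|_6 = 279938 ⇒ 279937
(4) 279937|_6 = 6^(6 + 1) + 1 ↦ 7^(7 + 1) + 1|_7 = 5764802 ⇒ 5764801
(5) 5764801|_7 = 7^(7 + 1) ↦ 8^(8 + 1)|_8 = 134217728 ⇒ 134217727
(6) 134217727|_8 = 7·8^8 + 7·8^7 + 7·8^6 + 7·8^5 + 7·8^4 + 7·8^3 + 7·8^2 + 7·8 + 7 ↦ 7·9^9 + 7·9^7 + 7·9^6 + 7·9^5 + 7·9^4 + 7·9^3 + 7·9^2 + 7·9 + 7|_9 = 2749609303 ⇒ 2749609302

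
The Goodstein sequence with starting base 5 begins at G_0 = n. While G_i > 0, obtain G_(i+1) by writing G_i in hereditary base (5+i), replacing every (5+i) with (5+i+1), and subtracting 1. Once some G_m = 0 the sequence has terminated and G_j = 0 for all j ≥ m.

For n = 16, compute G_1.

18

step 0: 16 = 3·5 + 1; sub 6 for 5: 3·6 + 1; = 19; G_1 = 19−1 = 18
step 1: 18 = 3·6; sub 7 for 6: 3·7; = 21; G_2 = 21−1 = 20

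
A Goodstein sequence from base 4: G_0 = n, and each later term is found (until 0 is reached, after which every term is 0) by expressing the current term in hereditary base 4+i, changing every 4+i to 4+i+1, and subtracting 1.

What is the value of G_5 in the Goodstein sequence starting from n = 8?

8 —HB4→ 2·4 —bump→ 2·5 = 10 —(−1)→ 9
9 —HB5→ 5 + 4 —bump→ 6 + 4 = 10 —(−1)→ 9
9 —HB6→ 6 + 3 —bump→ 7 + 3 = 10 —(−1)→ 9
9 —HB7→ 7 + 2 —bump→ 8 + 2 = 10 —(−1)→ 9
9 —HB8→ 8 + 1 —bump→ 9 + 1 = 10 —(−1)→ 9

9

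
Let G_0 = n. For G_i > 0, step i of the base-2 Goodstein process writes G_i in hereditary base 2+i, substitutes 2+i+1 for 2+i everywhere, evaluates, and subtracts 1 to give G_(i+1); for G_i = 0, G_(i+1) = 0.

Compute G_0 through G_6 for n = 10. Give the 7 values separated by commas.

10, 83, 1025, 15625, 279935, 4215754, 84073323

[0] 10 ≡ 2^(2 + 1) + 2 (base 2). Lift 3: 84. −1: 83.
[1] 83 ≡ 3^(3 + 1) + 2 (base 3). Lift 4: 1026. −1: 1025.
[2] 1025 ≡ 4^(4 + 1) + 1 (base 4). Lift 5: 15626. −1: 15625.
[3] 15625 ≡ 5^(5 + 1) (base 5). Lift 6: 279936. −1: 279935.
[4] 279935 ≡ 5·6^6 + 5·6^5 + 5·6^4 + 5·6^3 + 5·6^2 + 5·6 + 5 (base 6). Lift 7: 4215755. −1: 4215754.
[5] 4215754 ≡ 5·7^7 + 5·7^5 + 5·7^4 + 5·7^3 + 5·7^2 + 5·7 + 4 (base 7). Lift 8: 84073324. −1: 84073323.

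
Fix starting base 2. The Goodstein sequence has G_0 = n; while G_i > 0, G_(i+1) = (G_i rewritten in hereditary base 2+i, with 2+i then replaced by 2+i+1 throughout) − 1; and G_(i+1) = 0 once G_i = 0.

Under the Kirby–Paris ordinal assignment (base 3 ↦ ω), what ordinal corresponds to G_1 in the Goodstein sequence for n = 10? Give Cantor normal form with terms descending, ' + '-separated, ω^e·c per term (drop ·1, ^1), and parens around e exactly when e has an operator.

G_0=10  [base 2] 2^(2 + 1) + 2  →[2↦3]→  3^(3 + 1) + 3 = 84  −1 ⇒ G_1=83
G_1=83  [base 3] 3^(3 + 1) + 2  →[3↦4]→  4^(4 + 1) + 2 = 1026  −1 ⇒ G_2=1025

ω^(ω + 1) + 2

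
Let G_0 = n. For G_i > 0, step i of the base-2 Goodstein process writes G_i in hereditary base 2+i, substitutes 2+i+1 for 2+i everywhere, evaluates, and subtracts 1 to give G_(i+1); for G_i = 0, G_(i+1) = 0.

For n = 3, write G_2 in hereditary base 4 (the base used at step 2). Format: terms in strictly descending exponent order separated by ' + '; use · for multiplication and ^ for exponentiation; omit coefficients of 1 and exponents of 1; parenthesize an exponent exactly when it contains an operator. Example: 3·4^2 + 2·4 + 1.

base 2: 3 = 2 + 1; at 3: 3 + 1 = 4; next = 3
base 3: 3 = 3; at 4: 4 = 4; next = 3

3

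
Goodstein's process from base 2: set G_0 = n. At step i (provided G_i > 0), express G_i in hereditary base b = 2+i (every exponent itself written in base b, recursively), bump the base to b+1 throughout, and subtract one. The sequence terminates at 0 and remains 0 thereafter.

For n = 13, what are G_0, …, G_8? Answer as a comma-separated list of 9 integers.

13, 108, 1279, 16092, 280711, 5765998, 134219479, 3486786855, 100000003325

G_0 = 13. HB_2(13) = 2^(2 + 1) + 2^2 + 1. Bump = 109. G_1 = 108.
G_1 = 108. HB_3(108) = 3^(3 + 1) + 3^3. Bump = 1280. G_2 = 1279.
G_2 = 1279. HB_4(1279) = 4^(4 + 1) + 3·4^3 + 3·4^2 + 3·4 + 3. Bump = 16093. G_3 = 16092.
G_3 = 16092. HB_5(16092) = 5^(5 + 1) + 3·5^3 + 3·5^2 + 3·5 + 2. Bump = 280712. G_4 = 280711.
G_4 = 280711. HB_6(280711) = 6^(6 + 1) + 3·6^3 + 3·6^2 + 3·6 + 1. Bump = 5765999. G_5 = 5765998.
G_5 = 5765998. HB_7(5765998) = 7^(7 + 1) + 3·7^3 + 3·7^2 + 3·7. Bump = 134219480. G_6 = 134219479.
G_6 = 134219479. HB_8(134219479) = 8^(8 + 1) + 3·8^3 + 3·8^2 + 2·8 + 7. Bump = 3486786856. G_7 = 3486786855.
G_7 = 3486786855. HB_9(3486786855) = 9^(9 + 1) + 3·9^3 + 3·9^2 + 2·9 + 6. Bump = 100000003326. G_8 = 100000003325.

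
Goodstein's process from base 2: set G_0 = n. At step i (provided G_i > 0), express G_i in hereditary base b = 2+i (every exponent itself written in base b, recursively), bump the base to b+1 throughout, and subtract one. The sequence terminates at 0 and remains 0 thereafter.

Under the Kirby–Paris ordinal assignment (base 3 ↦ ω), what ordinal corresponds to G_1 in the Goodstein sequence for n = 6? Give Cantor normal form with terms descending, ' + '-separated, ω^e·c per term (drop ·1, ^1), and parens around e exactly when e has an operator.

ω^ω + 2

G_0=6  [base 2] 2^2 + 2  →[2↦3]→  3^3 + 3 = 30  −1 ⇒ G_1=29
G_1=29  [base 3] 3^3 + 2  →[3↦4]→  4^4 + 2 = 258  −1 ⇒ G_2=257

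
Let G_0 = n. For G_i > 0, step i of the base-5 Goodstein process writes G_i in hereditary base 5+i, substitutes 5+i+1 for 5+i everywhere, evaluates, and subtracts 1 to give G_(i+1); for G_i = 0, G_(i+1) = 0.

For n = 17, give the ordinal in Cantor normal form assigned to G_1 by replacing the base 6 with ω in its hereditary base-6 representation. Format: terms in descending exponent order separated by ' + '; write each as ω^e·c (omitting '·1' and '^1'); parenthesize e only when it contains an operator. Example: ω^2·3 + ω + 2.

base 5: 17 = 3·5 + 2; at 6: 3·6 + 2 = 20; next = 19
base 6: 19 = 3·6 + 1; at 7: 3·7 + 1 = 22; next = 21

ω·3 + 1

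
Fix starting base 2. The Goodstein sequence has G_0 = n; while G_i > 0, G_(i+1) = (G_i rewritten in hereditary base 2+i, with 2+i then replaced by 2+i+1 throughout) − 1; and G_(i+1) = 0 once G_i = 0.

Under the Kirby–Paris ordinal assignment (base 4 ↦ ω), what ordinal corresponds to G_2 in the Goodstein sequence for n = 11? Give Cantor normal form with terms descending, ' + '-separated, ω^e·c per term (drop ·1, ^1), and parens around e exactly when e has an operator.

ω^(ω + 1) + 3

i=0: 11 = 2^(2 + 1) + 2 + 1 (b=2); 2→3: 3^(3 + 1) + 3 + 1 = 85; 85−1 = 84
i=1: 84 = 3^(3 + 1) + 3 (b=3); 3→4: 4^(4 + 1) + 4 = 1028; 1028−1 = 1027
i=2: 1027 = 4^(4 + 1) + 3 (b=4); 4→5: 5^(5 + 1) + 3 = 15628; 15628−1 = 15627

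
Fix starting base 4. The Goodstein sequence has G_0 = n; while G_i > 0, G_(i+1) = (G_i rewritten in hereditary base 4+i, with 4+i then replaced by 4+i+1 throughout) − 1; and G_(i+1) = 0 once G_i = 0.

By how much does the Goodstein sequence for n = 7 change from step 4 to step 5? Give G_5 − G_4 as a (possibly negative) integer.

[0] 7 ≡ 4 + 3 (base 4). Lift 5: 8. −1: 7.
[1] 7 ≡ 5 + 2 (base 5). Lift 6: 8. −1: 7.
[2] 7 ≡ 6 + 1 (base 6). Lift 7: 8. −1: 7.
[3] 7 ≡ 7 (base 7). Lift 8: 8. −1: 7.
[4] 7 ≡ 7 (base 8). Lift 9: 7. −1: 6.

-1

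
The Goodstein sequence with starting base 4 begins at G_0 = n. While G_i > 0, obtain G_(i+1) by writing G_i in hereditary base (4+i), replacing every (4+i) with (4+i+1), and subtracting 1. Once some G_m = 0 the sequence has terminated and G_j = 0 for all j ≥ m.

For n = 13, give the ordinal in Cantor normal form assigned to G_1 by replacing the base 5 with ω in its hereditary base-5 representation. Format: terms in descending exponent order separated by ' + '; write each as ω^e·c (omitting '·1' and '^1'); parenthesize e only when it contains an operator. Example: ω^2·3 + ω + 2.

[0] 13 ≡ 3·4 + 1 (base 4). Lift 5: 16. −1: 15.
[1] 15 ≡ 3·5 (base 5). Lift 6: 18. −1: 17.

ω·3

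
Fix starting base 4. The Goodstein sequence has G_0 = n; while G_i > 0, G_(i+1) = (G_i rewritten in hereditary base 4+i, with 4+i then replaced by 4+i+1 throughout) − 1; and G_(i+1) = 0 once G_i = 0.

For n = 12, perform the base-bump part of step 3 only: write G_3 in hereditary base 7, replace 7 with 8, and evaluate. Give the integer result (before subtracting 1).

i=0: 12 = 3·4 (b=4); 4→5: 3·5 = 15; 15−1 = 14
i=1: 14 = 2·5 + 4 (b=5); 5→6: 2·6 + 4 = 16; 16−1 = 15
i=2: 15 = 2·6 + 3 (b=6); 6→7: 2·7 + 3 = 17; 17−1 = 16
i=3: 16 = 2·7 + 2 (b=7); 7→8: 2·8 + 2 = 18; 18−1 = 17

18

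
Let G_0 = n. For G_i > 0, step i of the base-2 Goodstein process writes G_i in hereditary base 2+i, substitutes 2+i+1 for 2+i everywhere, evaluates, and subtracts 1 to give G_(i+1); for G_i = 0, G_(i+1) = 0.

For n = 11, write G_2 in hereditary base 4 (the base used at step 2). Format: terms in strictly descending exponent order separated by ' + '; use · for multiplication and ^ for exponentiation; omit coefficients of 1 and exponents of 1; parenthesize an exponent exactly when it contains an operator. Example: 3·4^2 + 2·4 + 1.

11 —HB2→ 2^(2 + 1) + 2 + 1 —bump→ 3^(3 + 1) + 3 + 1 = 85 —(−1)→ 84
84 —HB3→ 3^(3 + 1) + 3 —bump→ 4^(4 + 1) + 4 = 1028 —(−1)→ 1027
1027 —HB4→ 4^(4 + 1) + 3 —bump→ 5^(5 + 1) + 3 = 15628 —(−1)→ 15627

4^(4 + 1) + 3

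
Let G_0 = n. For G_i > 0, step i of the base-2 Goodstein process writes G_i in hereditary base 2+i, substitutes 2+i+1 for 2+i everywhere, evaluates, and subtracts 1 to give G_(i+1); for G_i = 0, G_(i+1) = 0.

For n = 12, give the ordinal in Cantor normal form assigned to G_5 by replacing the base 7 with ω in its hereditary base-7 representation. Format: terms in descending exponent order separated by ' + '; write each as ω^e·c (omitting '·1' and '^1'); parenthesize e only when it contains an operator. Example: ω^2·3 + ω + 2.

[0] 12 ≡ 2^(2 + 1) + 2^2 (base 2). Lift 3: 108. −1: 107.
[1] 107 ≡ 3^(3 + 1) + 2·3^2 + 2·3 + 2 (base 3). Lift 4: 1066. −1: 1065.
[2] 1065 ≡ 4^(4 + 1) + 2·4^2 + 2·4 + 1 (base 4). Lift 5: 15686. −1: 15685.
[3] 15685 ≡ 5^(5 + 1) + 2·5^2 + 2·5 (base 5). Lift 6: 280020. −1: 280019.
[4] 280019 ≡ 6^(6 + 1) + 2·6^2 + 6 + 5 (base 6). Lift 7: 5764911. −1: 5764910.
[5] 5764910 ≡ 7^(7 + 1) + 2·7^2 + 7 + 4 (base 7). Lift 8: 134217868. −1: 134217867.

ω^(ω + 1) + ω^2·2 + ω + 4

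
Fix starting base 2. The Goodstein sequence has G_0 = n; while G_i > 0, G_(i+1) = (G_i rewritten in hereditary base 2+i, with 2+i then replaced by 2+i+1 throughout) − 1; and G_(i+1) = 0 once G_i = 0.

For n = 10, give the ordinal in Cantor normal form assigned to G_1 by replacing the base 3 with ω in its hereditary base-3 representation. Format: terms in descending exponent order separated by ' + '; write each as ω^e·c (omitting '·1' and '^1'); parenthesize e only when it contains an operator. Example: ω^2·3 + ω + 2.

[0] 10 ≡ 2^(2 + 1) + 2 (base 2). Lift 3: 84. −1: 83.
[1] 83 ≡ 3^(3 + 1) + 2 (base 3). Lift 4: 1026. −1: 1025.

ω^(ω + 1) + 2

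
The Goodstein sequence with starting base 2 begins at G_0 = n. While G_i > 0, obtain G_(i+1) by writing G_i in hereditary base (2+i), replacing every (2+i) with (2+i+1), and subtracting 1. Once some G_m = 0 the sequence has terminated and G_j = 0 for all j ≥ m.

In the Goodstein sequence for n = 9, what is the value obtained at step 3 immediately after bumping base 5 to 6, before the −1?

9 —HB2→ 2^(2 + 1) + 1 —bump→ 3^(3 + 1) + 1 = 82 —(−1)→ 81
81 —HB3→ 3^(3 + 1) —bump→ 4^(4 + 1) = 1024 —(−1)→ 1023
1023 —HB4→ 3·4^4 + 3·4^3 + 3·4^2 + 3·4 + 3 —bump→ 3·5^5 + 3·5^3 + 3·5^2 + 3·5 + 3 = 9843 —(−1)→ 9842
9842 —HB5→ 3·5^5 + 3·5^3 + 3·5^2 + 3·5 + 2 —bump→ 3·6^6 + 3·6^3 + 3·6^2 + 3·6 + 2 = 140744 —(−1)→ 140743

140744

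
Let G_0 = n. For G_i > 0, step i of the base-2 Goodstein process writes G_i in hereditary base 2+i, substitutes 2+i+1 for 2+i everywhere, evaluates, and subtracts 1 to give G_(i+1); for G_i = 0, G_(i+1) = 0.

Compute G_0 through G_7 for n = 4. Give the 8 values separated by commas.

4, 26, 41, 60, 83, 109, 139, 173

4 —HB2→ 2^2 —bump→ 3^3 = 27 —(−1)→ 26
26 —HB3→ 2·3^2 + 2·3 + 2 —bump→ 2·4^2 + 2·4 + 2 = 42 —(−1)→ 41
41 —HB4→ 2·4^2 + 2·4 + 1 —bump→ 2·5^2 + 2·5 + 1 = 61 —(−1)→ 60
60 —HB5→ 2·5^2 + 2·5 —bump→ 2·6^2 + 2·6 = 84 —(−1)→ 83
83 —HB6→ 2·6^2 + 6 + 5 —bump→ 2·7^2 + 7 + 5 = 110 —(−1)→ 109
109 —HB7→ 2·7^2 + 7 + 4 —bump→ 2·8^2 + 8 + 4 = 140 —(−1)→ 139
139 —HB8→ 2·8^2 + 8 + 3 —bump→ 2·9^2 + 9 + 3 = 174 —(−1)→ 173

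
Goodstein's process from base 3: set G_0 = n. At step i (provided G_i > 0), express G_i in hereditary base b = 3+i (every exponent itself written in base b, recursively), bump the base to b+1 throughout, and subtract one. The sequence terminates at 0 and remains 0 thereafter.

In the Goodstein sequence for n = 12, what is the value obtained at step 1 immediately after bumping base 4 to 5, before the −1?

[0] 12 ≡ 3^2 + 3 (base 3). Lift 4: 20. −1: 19.
[1] 19 ≡ 4^2 + 3 (base 4). Lift 5: 28. −1: 27.

28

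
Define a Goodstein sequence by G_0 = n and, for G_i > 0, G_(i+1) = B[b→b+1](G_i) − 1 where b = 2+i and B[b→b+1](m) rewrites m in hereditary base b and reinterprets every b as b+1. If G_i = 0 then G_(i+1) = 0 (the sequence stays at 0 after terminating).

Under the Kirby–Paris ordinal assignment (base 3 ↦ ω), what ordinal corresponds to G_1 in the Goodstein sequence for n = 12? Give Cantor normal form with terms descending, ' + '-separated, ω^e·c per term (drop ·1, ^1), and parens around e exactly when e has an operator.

ω^(ω + 1) + ω^2·2 + ω·2 + 2

step 0: 12 = 2^(2 + 1) + 2^2; sub 3 for 2: 3^(3 + 1) + 3^3; = 108; G_1 = 108−1 = 107
step 1: 107 = 3^(3 + 1) + 2·3^2 + 2·3 + 2; sub 4 for 3: 4^(4 + 1) + 2·4^2 + 2·4 + 2; = 1066; G_2 = 1066−1 = 1065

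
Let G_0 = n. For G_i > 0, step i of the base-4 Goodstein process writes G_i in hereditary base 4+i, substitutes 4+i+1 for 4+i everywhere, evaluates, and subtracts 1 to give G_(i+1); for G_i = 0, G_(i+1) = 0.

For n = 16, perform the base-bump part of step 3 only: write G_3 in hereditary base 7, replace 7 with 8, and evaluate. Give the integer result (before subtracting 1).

34

G_0=16  [base 4] 4^2  →[4↦5]→  5^2 = 25  −1 ⇒ G_1=24
G_1=24  [base 5] 4·5 + 4  →[5↦6]→  4·6 + 4 = 28  −1 ⇒ G_2=27
G_2=27  [base 6] 4·6 + 3  →[6↦7]→  4·7 + 3 = 31  −1 ⇒ G_3=30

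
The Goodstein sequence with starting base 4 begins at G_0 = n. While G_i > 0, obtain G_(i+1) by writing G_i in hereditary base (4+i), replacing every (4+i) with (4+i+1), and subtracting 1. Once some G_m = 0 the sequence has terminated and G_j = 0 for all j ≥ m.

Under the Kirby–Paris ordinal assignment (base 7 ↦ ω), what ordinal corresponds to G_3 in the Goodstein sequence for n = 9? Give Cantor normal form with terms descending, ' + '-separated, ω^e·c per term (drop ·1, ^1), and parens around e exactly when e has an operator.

(0) 9|_4 = 2·4 + 1 ↦ 2·5 + 1|_5 = 11 ⇒ 10
(1) 10|_5 = 2·5 ↦ 2·6|_6 = 12 ⇒ 11
(2) 11|_6 = 6 + 5 ↦ 7 + 5|_7 = 12 ⇒ 11
(3) 11|_7 = 7 + 4 ↦ 8 + 4|_8 = 12 ⇒ 11

ω + 4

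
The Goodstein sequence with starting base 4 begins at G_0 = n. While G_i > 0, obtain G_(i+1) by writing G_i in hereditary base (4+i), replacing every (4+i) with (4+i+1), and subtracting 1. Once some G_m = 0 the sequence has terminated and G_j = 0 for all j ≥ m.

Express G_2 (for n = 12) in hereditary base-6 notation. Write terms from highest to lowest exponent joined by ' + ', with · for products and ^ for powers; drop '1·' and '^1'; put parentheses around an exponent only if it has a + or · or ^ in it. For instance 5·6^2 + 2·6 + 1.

G_0 = 12. HB_4(12) = 3·4. Bump = 15. G_1 = 14.
G_1 = 14. HB_5(14) = 2·5 + 4. Bump = 16. G_2 = 15.
G_2 = 15. HB_6(15) = 2·6 + 3. Bump = 17. G_3 = 16.

2·6 + 3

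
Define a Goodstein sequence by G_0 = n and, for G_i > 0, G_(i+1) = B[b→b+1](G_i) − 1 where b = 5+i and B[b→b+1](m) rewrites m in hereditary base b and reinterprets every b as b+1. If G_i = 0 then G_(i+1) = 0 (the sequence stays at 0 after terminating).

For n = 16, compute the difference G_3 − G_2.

1

[0] 16 ≡ 3·5 + 1 (base 5). Lift 6: 19. −1: 18.
[1] 18 ≡ 3·6 (base 6). Lift 7: 21. −1: 20.
[2] 20 ≡ 2·7 + 6 (base 7). Lift 8: 22. −1: 21.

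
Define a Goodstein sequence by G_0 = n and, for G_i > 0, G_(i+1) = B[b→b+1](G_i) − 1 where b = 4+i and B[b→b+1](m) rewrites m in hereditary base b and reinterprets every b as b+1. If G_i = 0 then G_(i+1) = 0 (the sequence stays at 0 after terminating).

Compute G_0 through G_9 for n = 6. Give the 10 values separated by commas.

6, 6, 6, 6, 5, 4, 3, 2, 1, 0

6 —HB4→ 4 + 2 —bump→ 5 + 2 = 7 —(−1)→ 6
6 —HB5→ 5 + 1 —bump→ 6 + 1 = 7 —(−1)→ 6
6 —HB6→ 6 —bump→ 7 = 7 —(−1)→ 6
6 —HB7→ 6 —bump→ 6 = 6 —(−1)→ 5
5 —HB8→ 5 —bump→ 5 = 5 —(−1)→ 4
4 —HB9→ 4 —bump→ 4 = 4 —(−1)→ 3
3 —HB10→ 3 —bump→ 3 = 3 —(−1)→ 2
2 —HB11→ 2 —bump→ 2 = 2 —(−1)→ 1
1 —HB12→ 1 —bump→ 1 = 1 —(−1)→ 0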